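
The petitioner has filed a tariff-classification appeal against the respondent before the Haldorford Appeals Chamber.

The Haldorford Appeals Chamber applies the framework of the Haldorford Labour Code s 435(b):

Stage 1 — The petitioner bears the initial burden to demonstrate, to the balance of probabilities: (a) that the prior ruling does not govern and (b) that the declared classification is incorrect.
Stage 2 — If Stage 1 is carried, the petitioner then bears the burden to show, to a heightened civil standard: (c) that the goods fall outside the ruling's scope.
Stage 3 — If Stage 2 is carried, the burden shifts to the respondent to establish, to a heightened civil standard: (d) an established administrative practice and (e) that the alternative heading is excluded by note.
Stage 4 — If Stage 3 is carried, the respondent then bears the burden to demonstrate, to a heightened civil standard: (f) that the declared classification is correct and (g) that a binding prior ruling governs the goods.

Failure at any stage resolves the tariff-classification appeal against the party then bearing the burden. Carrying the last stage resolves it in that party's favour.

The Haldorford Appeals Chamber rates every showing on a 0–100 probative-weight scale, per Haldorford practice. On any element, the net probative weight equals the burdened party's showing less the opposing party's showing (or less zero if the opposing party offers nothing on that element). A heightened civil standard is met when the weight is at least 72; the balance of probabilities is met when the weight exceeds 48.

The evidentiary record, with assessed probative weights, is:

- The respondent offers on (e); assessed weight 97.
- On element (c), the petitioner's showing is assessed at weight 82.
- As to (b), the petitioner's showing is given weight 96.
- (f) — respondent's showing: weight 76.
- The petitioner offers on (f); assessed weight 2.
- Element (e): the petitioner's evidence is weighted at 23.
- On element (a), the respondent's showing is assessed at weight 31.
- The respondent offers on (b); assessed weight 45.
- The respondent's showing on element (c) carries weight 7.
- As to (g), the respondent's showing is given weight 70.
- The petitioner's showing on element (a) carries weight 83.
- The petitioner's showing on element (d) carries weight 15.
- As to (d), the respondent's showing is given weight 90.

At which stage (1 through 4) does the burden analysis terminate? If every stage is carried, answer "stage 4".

stage 4

Stage 1 (petitioner, the balance of probabilities, weight exceeds 48): (a) net 83−31=52 > 48 — meets; (b) net 96−45=51 > 48 — meets.
  All elements met. The petitioner retains the burden for Stage 2.
Stage 2 (petitioner, a heightened civil standard, weight is at least 72): (c) net 82−7=75 ≥ 72 — meets.
  The petitioner carries Stage 2; the respondent now bears the burden.
Stage 3 (respondent, a heightened civil standard, weight is at least 72): (d) net 90−15=75 ≥ 72 — meets; (e) net 97−23=74 ≥ 72 — meets.
  Stage 3 carried; the burden remains with the respondent.
Stage 4 (respondent, a heightened civil standard, weight is at least 72): (f) net 76−2=74 ≥ 72 — meets; (g) 70 < 72 — fails.
  Stage 4 not carried; the respondent fails its burden.
So the petitioner prevails.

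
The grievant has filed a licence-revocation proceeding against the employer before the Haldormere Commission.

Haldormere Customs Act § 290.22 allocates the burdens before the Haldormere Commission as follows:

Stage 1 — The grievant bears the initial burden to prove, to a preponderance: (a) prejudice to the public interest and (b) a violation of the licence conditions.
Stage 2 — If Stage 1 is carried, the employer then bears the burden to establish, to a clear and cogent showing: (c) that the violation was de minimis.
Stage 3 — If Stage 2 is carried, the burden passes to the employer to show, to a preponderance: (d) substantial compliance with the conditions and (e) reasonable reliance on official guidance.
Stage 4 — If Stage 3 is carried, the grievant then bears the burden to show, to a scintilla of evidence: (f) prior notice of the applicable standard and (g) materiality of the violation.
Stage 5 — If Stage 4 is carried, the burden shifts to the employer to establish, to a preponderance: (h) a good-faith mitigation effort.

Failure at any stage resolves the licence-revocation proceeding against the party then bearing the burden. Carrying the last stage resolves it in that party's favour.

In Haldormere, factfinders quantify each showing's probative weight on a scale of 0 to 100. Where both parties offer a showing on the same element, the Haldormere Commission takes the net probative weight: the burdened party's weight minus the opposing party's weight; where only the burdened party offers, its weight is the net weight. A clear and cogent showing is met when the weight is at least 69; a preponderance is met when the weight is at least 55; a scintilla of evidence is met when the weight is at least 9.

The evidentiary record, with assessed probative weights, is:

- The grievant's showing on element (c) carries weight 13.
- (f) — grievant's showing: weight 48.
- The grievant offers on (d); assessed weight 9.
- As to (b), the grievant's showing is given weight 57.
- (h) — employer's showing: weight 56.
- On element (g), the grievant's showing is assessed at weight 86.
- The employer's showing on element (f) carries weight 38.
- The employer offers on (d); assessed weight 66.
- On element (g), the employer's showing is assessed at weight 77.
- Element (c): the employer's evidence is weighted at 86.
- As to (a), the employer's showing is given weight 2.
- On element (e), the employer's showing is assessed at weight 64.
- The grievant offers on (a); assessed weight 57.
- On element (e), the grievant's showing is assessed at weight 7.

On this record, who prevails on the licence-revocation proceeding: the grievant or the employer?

Stage 1 (grievant, a preponderance, weight is at least 55): (a) net 57−2=55 ≥ 55 — meets; (b) 57 ≥ 55 — meets.
  Stage 1 is satisfied; the onus moves to the employer.
Stage 2 (employer, a clear and cogent showing, weight is at least 69): (c) net 86−13=73 ≥ 69 — meets.
  Stage 2 carried; the burden remains with the employer.
Stage 3 (employer, a preponderance, weight is at least 55): (d) net 66−9=57 ≥ 55 — meets; (e) net 64−7=57 ≥ 55 — meets.
  Stage 3 is satisfied; the onus moves to the grievant.
Stage 4 (grievant, a scintilla of evidence, weight is at least 9): (f) net 48−38=10 ≥ 9 — meets; (g) net 86−77=9 ≥ 9 — meets.
  The grievant carries Stage 4; the employer now bears the burden.
Stage 5 (employer, a preponderance, weight is at least 55): (h) 56 ≥ 55 — meets.
  All elements met at the final stage.
With every stage satisfied, the employer prevails.

employer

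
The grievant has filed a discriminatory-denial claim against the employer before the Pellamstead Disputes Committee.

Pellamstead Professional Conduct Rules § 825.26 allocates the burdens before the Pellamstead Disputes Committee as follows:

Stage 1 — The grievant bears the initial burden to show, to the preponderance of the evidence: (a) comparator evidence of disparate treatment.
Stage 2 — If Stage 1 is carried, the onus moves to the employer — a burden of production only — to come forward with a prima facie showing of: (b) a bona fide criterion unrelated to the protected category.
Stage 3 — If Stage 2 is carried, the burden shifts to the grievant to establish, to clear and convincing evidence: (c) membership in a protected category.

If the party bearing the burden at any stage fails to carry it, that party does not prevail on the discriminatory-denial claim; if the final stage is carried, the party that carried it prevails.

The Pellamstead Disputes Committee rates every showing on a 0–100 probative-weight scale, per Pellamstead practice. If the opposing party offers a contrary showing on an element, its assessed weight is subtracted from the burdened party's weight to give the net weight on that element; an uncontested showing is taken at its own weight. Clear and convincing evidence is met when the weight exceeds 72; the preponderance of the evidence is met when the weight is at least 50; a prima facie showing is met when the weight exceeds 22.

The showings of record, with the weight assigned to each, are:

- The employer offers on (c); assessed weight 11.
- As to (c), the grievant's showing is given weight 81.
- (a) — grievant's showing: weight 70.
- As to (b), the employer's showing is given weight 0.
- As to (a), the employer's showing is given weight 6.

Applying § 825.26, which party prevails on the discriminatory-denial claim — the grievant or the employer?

Stage 1 — burden on grievant; standard: the preponderance of the evidence (weight is at least 50).
    (a): 70 − 6 = 64 ≥ 50 [met]
  Stage 1 carried; the burden shifts to the employer.
Stage 2 — burden on employer; standard: a prima facie showing (weight exceeds 22).
    (b): 0 ≤ 22 [not met]
  Not every element is met, so the employer fails to carry Stage 2.
The analysis ends at Stage 2; the grievant prevails.

grievant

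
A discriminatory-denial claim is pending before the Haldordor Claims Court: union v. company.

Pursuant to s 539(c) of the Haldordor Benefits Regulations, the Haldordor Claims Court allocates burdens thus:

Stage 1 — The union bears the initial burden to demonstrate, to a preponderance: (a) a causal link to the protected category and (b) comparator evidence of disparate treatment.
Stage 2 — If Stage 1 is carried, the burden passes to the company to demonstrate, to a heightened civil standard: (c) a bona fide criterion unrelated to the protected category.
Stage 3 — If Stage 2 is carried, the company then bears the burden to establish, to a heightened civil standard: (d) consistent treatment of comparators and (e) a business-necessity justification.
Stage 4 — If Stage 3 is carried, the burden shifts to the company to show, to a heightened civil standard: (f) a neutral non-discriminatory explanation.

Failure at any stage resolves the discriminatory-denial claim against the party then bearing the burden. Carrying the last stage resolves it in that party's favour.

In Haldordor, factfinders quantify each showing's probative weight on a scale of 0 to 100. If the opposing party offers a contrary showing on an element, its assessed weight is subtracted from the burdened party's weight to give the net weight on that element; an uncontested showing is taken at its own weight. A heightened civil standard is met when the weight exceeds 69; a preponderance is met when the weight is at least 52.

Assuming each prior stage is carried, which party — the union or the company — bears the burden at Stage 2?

company

Stage 2's rule assigns the burden to the company (to a heightened civil standard).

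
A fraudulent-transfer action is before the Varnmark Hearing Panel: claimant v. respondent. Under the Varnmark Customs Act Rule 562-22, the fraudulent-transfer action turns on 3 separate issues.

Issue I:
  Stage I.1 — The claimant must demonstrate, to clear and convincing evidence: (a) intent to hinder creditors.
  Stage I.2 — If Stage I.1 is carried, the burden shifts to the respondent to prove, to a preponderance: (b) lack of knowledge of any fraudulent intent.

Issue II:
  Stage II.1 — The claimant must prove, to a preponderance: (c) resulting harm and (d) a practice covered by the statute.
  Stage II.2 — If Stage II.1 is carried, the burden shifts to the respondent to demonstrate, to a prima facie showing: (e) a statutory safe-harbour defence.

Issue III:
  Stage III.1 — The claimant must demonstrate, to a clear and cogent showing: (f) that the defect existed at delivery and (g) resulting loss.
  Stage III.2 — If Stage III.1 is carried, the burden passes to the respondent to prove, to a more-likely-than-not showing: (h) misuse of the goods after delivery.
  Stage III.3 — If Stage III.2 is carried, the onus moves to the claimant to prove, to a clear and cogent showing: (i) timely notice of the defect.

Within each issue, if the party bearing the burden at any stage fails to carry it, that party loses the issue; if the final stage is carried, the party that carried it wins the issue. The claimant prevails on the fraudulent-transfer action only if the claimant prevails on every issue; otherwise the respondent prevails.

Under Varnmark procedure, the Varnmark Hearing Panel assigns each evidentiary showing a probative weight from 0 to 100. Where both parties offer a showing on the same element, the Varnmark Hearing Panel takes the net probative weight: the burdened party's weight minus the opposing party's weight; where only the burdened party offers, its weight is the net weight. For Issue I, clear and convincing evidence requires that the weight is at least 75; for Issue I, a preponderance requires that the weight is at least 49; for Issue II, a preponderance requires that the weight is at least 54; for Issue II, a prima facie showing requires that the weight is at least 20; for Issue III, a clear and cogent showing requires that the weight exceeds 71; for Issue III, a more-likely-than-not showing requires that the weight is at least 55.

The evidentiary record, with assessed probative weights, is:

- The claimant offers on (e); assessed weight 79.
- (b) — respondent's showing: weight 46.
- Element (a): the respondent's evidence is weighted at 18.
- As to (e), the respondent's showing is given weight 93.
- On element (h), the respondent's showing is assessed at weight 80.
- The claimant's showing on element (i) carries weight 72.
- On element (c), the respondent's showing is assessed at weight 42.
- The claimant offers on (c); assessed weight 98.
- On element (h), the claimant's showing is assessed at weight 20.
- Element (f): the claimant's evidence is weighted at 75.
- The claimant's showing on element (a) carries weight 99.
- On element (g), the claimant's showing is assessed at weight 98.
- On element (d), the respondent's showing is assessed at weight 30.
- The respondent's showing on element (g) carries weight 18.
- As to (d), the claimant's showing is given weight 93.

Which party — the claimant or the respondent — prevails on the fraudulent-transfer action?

— Issue I —
At Stage I.1 the claimant must meet clear and convincing evidence (weight is at least 75): on (a) the weight is 99 less the opposing 18 gives net 81, ≥ 75, so (a) meets the standard.
  All elements met. The burden passes to the respondent.
At Stage I.2 the respondent must meet a preponderance (weight is at least 49): on (b) the weight is 46, which does not reach 49, so (b) does not meet the standard.
  Not every element is met, so the respondent fails to carry Stage I.2.
The analysis ends at Stage I.2; the claimant prevails on this issue.
— Issue II —
At Stage II.1 the claimant must meet a preponderance (weight is at least 54): on (c) the weight is 98 less the opposing 42 gives net 56, which does reach 54, so (c) meets the standard; on (d) the weight is 93 less the opposing 30 gives net 63, ≥ 54, so (d) meets the standard.
  Stage II.1 carried; the burden shifts to the respondent.
At Stage II.2 the respondent must meet a prima facie showing (weight is at least 20): on (e) the weight is 93 less the opposing 79 gives net 14, < 20, so (e) does not meet the standard.
  Stage II.2 not carried; the respondent fails its burden.
The analysis ends at Stage II.2; the claimant prevails on this issue.
— Issue III —
At Stage III.1 the claimant must meet a clear and cogent showing (weight exceeds 71): on (f) the weight is 75, which does exceed 71, so (f) meets the standard; on (g) the weight is 98 less the opposing 18 gives net 80, > 71, so (g) meets the standard.
  Stage III.1 carried; the burden shifts to the respondent.
At Stage III.2 the respondent must meet a more-likely-than-not showing (weight is at least 55): on (h) the weight is 80 less the opposing 20 gives net 60, which does reach 55, so (h) meets the standard.
  Stage III.2 is satisfied; the onus moves to the claimant.
At Stage III.3 the claimant must meet a clear and cogent showing (weight exceeds 71): on (i) the weight is 72, which does exceed 71, so (i) meets the standard.
  Stage III.3 carried; the final stage is satisfied.
With every stage satisfied, the claimant prevails on this issue.
Per-issue: Issue I → claimant; Issue II → claimant; Issue III → claimant. The claimant must prevail on every issue; overall, the claimant prevails.

claimant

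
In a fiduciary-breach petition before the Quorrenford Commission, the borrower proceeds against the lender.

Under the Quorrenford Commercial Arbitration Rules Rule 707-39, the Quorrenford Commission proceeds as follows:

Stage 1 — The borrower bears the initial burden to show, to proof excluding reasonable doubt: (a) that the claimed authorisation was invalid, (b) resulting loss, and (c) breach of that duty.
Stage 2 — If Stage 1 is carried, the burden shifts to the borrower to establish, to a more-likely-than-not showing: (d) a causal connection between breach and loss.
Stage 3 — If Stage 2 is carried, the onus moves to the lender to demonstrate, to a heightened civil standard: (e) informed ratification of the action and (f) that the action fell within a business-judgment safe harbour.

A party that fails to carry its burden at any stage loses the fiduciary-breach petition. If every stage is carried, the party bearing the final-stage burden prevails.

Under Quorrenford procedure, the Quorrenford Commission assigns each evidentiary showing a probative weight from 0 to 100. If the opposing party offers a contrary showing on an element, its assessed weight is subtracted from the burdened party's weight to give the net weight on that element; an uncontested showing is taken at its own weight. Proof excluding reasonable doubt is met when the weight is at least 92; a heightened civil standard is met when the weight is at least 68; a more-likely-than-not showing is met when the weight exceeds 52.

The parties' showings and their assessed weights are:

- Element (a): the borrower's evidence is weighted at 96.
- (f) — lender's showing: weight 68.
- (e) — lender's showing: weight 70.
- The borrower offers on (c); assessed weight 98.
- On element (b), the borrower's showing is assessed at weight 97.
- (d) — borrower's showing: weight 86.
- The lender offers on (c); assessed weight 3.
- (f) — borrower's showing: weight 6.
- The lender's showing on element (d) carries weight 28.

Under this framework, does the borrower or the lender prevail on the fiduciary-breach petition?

borrower

At Stage 1 the borrower must meet proof excluding reasonable doubt (weight is at least 92): on (a) the weight is 96, ≥ 92, so (a) meets the standard; on (b) the weight is 97, which does reach 92, so (b) meets the standard; on (c) the weight is 98 less the opposing 3 gives net 95, ≥ 92, so (c) meets the standard.
  Stage 1 is satisfied; the borrower continues to bear the burden.
At Stage 2 the borrower must meet a more-likely-than-not showing (weight exceeds 52): on (d) the weight is 86 less the opposing 28 gives net 58, > 52, so (d) meets the standard.
  All elements met. The burden passes to the lender.
At Stage 3 the lender must meet a heightened civil standard (weight is at least 68): on (e) the weight is 70, ≥ 68, so (e) meets the standard; on (f) the weight is 68 less the opposing 6 gives net 62, which does not reach 68, so (f) does not meet the standard.
  The lender does not carry Stage 3.
The borrower prevails.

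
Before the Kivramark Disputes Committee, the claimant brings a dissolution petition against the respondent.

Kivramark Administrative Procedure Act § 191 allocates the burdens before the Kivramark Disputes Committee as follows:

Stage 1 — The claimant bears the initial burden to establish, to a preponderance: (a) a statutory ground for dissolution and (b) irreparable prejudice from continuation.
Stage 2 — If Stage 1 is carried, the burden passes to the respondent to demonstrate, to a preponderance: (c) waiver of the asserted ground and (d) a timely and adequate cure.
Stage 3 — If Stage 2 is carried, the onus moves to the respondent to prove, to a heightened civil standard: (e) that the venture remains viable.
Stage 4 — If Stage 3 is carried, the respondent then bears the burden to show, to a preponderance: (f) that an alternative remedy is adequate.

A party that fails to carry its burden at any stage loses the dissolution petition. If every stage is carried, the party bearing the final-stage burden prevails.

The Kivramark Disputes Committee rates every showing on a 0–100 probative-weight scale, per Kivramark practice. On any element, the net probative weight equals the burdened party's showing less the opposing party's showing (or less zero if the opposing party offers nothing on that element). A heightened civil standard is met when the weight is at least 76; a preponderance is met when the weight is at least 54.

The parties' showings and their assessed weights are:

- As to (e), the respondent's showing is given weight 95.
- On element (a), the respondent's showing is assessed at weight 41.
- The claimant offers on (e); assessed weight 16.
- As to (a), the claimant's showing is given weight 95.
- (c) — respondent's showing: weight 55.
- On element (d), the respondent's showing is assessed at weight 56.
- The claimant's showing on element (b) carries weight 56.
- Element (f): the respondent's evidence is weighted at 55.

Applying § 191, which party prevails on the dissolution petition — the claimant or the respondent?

At Stage 1 the claimant must meet a preponderance (weight is at least 54): on (a) the weight is 95 less the opposing 41 gives net 54, ≥ 54, so (a) meets the standard; on (b) the weight is 56, which does reach 54, so (b) meets the standard.
  The claimant carries Stage 1; the respondent now bears the burden.
At Stage 2 the respondent must meet a preponderance (weight is at least 54): on (c) the weight is 55, ≥ 54, so (c) meets the standard; on (d) the weight is 56, ≥ 54, so (d) meets the standard.
  All elements met. The respondent retains the burden for Stage 3.
At Stage 3 the respondent must meet a heightened civil standard (weight is at least 76): on (e) the weight is 95 less the opposing 16 gives net 79, ≥ 76, so (e) meets the standard.
  All elements met. The respondent retains the burden for Stage 4.
At Stage 4 the respondent must meet a preponderance (weight is at least 54): on (f) the weight is 55, which does reach 54, so (f) meets the standard.
  Stage 4 carried; the final stage is satisfied.
Every stage carried; the respondent prevails.

respondent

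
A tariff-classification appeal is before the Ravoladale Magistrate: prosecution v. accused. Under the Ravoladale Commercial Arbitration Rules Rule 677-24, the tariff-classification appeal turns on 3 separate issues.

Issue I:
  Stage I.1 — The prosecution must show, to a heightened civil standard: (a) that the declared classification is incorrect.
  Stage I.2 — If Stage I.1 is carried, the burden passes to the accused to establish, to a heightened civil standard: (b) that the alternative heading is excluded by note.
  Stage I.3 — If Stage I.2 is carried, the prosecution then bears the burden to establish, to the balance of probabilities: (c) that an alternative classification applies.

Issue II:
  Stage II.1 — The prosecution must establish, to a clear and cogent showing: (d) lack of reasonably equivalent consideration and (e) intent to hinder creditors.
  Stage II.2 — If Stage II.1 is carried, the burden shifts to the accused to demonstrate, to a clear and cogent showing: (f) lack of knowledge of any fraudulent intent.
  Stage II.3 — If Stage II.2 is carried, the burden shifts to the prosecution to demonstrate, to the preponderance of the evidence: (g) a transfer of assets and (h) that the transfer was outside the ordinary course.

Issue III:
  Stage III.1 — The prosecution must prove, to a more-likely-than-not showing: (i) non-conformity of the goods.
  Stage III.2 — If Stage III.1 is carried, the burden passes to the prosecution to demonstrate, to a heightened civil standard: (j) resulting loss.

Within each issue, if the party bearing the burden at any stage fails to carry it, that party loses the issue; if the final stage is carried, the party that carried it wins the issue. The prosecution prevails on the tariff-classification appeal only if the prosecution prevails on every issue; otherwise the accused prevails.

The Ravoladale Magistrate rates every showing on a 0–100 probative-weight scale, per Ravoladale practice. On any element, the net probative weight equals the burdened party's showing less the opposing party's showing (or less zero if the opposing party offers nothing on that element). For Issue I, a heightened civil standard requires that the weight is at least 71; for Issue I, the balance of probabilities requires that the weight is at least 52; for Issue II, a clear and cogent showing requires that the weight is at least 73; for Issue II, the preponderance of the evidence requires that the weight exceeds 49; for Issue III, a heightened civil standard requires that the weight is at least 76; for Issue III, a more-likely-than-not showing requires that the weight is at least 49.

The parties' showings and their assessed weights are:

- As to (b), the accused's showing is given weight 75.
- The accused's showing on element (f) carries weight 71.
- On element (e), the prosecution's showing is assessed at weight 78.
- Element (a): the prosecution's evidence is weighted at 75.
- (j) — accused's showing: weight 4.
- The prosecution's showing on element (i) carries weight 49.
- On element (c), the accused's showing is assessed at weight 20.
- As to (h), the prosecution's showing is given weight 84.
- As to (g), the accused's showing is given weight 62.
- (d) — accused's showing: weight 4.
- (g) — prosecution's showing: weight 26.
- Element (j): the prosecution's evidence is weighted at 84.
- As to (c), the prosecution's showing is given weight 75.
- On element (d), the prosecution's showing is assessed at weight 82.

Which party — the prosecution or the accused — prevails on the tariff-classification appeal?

— Issue I —
At Stage I.1 the prosecution must meet a heightened civil standard (weight is at least 71): on (a) the weight is 75, which does reach 71, so (a) meets the standard.
  Stage I.1 carried; the burden shifts to the accused.
At Stage I.2 the accused must meet a heightened civil standard (weight is at least 71): on (b) the weight is 75, which does reach 71, so (b) meets the standard.
  The accused carries Stage I.2; the prosecution now bears the burden.
At Stage I.3 the prosecution must meet the balance of probabilities (weight is at least 52): on (c) the weight is 75 less the opposing 20 gives net 55, which does reach 52, so (c) meets the standard.
  Stage I.3 carried; the final stage is satisfied.
Every stage carried; the prosecution prevails on this issue.
— Issue II —
At Stage II.1 the prosecution must meet a clear and cogent showing (weight is at least 73): on (d) the weight is 82 less the opposing 4 gives net 78, ≥ 73, so (d) meets the standard; on (e) the weight is 78, which does reach 73, so (e) meets the standard.
  All elements met. The burden passes to the accused.
At Stage II.2 the accused must meet a clear and cogent showing (weight is at least 73): on (f) the weight is 71, < 73, so (f) does not meet the standard.
  The accused does not carry Stage II.2.
The analysis ends at Stage II.2; the prosecution prevails on this issue.
— Issue III —
Stage III.1 (prosecution, a more-likely-than-not showing, weight is at least 49): (i) 49 ≥ 49 — meets.
  Stage III.1 carried; the burden remains with the prosecution.
Stage III.2 (prosecution, a heightened civil standard, weight is at least 76): (j) net 84−4=80 ≥ 76 — meets.
  All elements met at the final stage.
All stages carried — the prosecution prevails on this issue.
Per-issue: Issue I → prosecution; Issue II → prosecution; Issue III → prosecution. The prosecution must prevail on every issue; overall, the prosecution prevails.

prosecution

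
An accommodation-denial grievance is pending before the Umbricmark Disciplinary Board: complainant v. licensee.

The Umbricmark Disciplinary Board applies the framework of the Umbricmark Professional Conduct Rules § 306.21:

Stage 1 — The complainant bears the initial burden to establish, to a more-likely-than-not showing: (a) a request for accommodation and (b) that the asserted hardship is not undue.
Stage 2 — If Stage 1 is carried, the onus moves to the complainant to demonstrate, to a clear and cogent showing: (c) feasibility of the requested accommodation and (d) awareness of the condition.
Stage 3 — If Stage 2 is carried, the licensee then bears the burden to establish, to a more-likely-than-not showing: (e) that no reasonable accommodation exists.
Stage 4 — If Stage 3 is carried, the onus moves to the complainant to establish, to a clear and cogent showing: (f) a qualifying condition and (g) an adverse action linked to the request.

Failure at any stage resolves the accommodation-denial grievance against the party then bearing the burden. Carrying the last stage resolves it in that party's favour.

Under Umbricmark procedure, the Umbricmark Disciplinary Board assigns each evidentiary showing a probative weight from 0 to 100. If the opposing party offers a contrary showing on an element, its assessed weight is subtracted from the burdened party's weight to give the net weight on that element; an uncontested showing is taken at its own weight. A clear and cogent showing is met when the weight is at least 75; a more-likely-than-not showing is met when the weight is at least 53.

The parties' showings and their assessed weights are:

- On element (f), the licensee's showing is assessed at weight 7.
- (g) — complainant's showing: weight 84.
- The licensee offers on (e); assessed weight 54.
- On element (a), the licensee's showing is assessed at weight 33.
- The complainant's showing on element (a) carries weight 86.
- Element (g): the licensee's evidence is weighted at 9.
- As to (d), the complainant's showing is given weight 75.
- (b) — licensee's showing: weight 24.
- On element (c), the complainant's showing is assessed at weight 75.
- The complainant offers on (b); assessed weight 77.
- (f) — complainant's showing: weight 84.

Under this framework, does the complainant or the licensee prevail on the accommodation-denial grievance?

Stage 1 — burden on complainant; standard: a more-likely-than-not showing (weight is at least 53).
    (a): 86 − 33 = 53 ≥ 53 [met]
    (b): 77 − 24 = 53 ≥ 53 [met]
  All elements met. The complainant retains the burden for Stage 2.
Stage 2 — burden on complainant; standard: a clear and cogent showing (weight is at least 75).
    (c): 75 ≥ 75 [met]
    (d): 75 ≥ 75 [met]
  Stage 2 carried; the burden shifts to the licensee.
Stage 3 — burden on licensee; standard: a more-likely-than-not showing (weight is at least 53).
    (e): 54 ≥ 53 [met]
  All elements met. The burden passes to the complainant.
Stage 4 — burden on complainant; standard: a clear and cogent showing (weight is at least 75).
    (f): 84 − 7 = 77 ≥ 75 [met]
    (g): 84 − 9 = 75 ≥ 75 [met]
  All elements met at the final stage.
With every stage satisfied, the complainant prevails.

complainant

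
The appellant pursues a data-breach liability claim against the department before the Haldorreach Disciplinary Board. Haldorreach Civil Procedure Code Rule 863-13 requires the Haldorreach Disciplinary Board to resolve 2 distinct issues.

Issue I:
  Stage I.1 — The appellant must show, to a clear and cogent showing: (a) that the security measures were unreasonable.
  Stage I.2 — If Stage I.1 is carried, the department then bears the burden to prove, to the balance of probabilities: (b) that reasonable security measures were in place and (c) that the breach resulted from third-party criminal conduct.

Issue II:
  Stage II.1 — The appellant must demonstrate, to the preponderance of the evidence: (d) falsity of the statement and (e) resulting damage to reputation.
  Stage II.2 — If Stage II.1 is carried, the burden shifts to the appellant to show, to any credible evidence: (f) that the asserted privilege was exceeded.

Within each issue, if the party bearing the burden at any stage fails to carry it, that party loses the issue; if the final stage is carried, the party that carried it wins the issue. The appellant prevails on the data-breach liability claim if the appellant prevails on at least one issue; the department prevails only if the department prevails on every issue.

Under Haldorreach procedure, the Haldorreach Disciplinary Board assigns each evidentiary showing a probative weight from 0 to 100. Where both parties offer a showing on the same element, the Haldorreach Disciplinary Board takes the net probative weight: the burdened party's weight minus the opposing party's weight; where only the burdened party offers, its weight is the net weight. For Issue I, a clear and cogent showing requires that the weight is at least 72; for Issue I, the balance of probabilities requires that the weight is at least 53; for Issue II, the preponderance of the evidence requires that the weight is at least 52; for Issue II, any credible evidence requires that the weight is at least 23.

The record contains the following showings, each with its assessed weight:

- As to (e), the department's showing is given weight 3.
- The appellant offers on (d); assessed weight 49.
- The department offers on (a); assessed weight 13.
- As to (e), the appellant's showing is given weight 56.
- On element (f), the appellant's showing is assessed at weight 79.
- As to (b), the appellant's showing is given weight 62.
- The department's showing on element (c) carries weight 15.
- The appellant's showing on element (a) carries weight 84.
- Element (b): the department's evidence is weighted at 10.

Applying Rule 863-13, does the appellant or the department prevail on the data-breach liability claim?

— Issue I —
At Stage I.1 the appellant must meet a clear and cogent showing (weight is at least 72): on (a) the weight is 84 less the opposing 13 gives net 71, which does not reach 72, so (a) does not meet the standard.
  Not every element is met, so the appellant fails to carry Stage I.1.
So the department prevails on this issue.
— Issue II —
At Stage II.1 the appellant must meet the preponderance of the evidence (weight is at least 52): on (d) the weight is 49, < 52, so (d) does not meet the standard; on (e) the weight is 56 less the opposing 3 gives net 53, which does reach 52, so (e) meets the standard.
  Stage II.1 not carried; the appellant fails its burden.
So the department prevails on this issue.
Per-issue: Issue I → department; Issue II → department. The appellant must prevail on at least one issue; overall, the department prevails.

department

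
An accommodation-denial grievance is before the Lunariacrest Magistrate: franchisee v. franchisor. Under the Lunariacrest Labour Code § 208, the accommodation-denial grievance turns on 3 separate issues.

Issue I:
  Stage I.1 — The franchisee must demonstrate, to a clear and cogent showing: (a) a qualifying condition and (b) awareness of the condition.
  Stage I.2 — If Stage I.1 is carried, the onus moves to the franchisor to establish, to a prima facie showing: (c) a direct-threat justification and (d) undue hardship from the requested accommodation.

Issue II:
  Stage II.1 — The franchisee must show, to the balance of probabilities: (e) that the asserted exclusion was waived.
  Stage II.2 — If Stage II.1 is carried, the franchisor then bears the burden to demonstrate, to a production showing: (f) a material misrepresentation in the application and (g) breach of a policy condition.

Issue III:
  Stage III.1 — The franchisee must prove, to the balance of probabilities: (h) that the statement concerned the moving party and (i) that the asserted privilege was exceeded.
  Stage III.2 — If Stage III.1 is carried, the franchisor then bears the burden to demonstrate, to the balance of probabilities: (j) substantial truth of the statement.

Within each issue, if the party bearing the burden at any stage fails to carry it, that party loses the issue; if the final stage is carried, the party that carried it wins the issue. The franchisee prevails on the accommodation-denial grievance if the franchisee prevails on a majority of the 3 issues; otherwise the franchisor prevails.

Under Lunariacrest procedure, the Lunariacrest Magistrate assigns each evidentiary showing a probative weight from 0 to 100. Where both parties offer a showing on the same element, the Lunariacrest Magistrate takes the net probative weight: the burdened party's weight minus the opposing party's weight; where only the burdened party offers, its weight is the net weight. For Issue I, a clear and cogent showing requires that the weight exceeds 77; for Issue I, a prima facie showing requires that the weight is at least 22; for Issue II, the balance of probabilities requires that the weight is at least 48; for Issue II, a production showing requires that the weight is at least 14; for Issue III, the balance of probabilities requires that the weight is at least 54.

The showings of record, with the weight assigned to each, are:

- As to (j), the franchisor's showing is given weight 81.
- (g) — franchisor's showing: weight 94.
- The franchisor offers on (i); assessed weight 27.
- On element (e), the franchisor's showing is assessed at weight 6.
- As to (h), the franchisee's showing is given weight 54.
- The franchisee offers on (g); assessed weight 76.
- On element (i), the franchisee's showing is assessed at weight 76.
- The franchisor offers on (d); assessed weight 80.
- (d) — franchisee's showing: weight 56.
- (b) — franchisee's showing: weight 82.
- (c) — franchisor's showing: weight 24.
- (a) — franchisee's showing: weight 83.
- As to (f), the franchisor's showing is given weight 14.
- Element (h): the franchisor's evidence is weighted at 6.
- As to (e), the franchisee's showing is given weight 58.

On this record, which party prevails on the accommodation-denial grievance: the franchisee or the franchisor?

— Issue I —
Stage I.1 — burden on franchisee; standard: a clear and cogent showing (weight exceeds 77).
    (a): 83 > 77 [met]
    (b): 82 > 77 [met]
  Stage I.1 is satisfied; the onus moves to the franchisor.
Stage I.2 — burden on franchisor; standard: a prima facie showing (weight is at least 22).
    (c): 24 ≥ 22 [met]
    (d): 80 − 56 = 24 ≥ 22 [met]
  All elements met at the final stage.
Every stage carried; the franchisor prevails on this issue.
— Issue II —
Stage II.1 (franchisee, the balance of probabilities, weight is at least 48): (e) net 58−6=52 ≥ 48 — meets.
  The franchisee carries Stage II.1; the franchisor now bears the burden.
Stage II.2 (franchisor, a production showing, weight is at least 14): (f) 14 ≥ 14 — meets; (g) net 94−76=18 ≥ 14 — meets.
  The franchisor carries the last stage.
Every stage carried; the franchisor prevails on this issue.
— Issue III —
At Stage III.1 the franchisee must meet the balance of probabilities (weight is at least 54): on (h) the weight is 54 less the opposing 6 gives net 48, < 54, so (h) does not meet the standard; on (i) the weight is 76 less the opposing 27 gives net 49, which does not reach 54, so (i) does not meet the standard.
  Not every element is met, so the franchisee fails to carry Stage III.1.
The analysis ends at Stage III.1; the franchisor prevails on this issue.
Per-issue: Issue I → franchisor; Issue II → franchisor; Issue III → franchisor. The franchisee must prevail on a majority of issues; overall, the franchisor prevails.

franchisor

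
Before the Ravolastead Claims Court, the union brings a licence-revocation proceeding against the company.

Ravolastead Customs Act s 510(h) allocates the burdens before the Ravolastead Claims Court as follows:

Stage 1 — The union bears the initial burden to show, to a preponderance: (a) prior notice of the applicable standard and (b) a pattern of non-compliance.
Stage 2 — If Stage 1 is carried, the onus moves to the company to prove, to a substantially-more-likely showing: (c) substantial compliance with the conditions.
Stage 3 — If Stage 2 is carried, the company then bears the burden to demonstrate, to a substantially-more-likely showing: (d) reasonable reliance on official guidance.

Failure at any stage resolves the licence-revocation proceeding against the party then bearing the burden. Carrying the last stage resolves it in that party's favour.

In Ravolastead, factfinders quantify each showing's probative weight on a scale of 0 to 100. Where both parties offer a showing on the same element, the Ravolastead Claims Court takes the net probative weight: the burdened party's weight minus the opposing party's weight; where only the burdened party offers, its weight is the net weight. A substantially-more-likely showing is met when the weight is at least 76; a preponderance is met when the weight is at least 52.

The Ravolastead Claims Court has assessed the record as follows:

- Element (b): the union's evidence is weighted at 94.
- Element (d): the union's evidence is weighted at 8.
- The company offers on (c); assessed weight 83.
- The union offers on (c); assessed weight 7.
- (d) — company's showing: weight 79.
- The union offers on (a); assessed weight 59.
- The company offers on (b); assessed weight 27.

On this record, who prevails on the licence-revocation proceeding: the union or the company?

At Stage 1 the union must meet a preponderance (weight is at least 52): on (a) the weight is 59, which does reach 52, so (a) meets the standard; on (b) the weight is 94 less the opposing 27 gives net 67, ≥ 52, so (b) meets the standard.
  Stage 1 carried; the burden shifts to the company.
At Stage 2 the company must meet a substantially-more-likely showing (weight is at least 76): on (c) the weight is 83 less the opposing 7 gives net 76, ≥ 76, so (c) meets the standard.
  Stage 2 is satisfied; the company continues to bear the burden.
At Stage 3 the company must meet a substantially-more-likely showing (weight is at least 76): on (d) the weight is 79 less the opposing 8 gives net 71, < 76, so (d) does not meet the standard.
  Stage 3 not carried; the company fails its burden.
The union prevails.

union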